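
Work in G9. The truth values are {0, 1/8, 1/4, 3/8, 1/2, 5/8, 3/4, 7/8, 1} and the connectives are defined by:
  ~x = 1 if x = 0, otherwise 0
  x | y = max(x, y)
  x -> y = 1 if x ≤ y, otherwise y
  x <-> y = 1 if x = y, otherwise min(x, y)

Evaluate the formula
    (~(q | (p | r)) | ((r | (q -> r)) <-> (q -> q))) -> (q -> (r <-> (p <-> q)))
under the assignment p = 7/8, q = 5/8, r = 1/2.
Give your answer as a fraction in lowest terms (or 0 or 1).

p | r = 7/8 | 1/2 = 7/8
q | (p | r) = 5/8 | 7/8 = 7/8
~(q | (p | r)) = ~7/8 = 0
q -> r = 5/8 -> 1/2 = 1/2
r | (q -> r) = 1/2 | 1/2 = 1/2
q -> q = 5/8 -> 5/8 = 1
(r | (q -> r)) <-> (q -> q) = 1/2 <-> 1 = 1/2
~(q | (p | r)) | ((r | (q -> r)) <-> (q -> q)) = 0 | 1/2 = 1/2
p <-> q = 7/8 <-> 5/8 = 5/8
r <-> (p <-> q) = 1/2 <-> 5/8 = 1/2
q -> (r <-> (p <-> q)) = 5/8 -> 1/2 = 1/2
(~(q | (p | r)) | ((r | (q -> r)) <-> (q -> q))) -> (q -> (r <-> (p <-> q))) = 1/2 -> 1/2 = 1

1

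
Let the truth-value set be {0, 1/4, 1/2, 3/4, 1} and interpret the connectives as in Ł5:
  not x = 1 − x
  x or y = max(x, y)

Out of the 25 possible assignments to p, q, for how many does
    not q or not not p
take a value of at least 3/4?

16

value 1: 9 assignments (counts)
value 3/4: 7 assignments (counts)
value 1/2: 5 assignments
value 1/4: 3 assignments
value 0: 1 assignment
So 16 of the 25 assignments meet the threshold.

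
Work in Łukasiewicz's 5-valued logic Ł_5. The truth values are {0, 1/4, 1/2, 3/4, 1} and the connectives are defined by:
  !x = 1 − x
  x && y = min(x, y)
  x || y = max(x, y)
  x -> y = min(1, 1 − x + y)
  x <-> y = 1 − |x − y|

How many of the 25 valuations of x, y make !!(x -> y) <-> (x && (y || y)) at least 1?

value 1: 5 assignments (counts)
value 3/4: 5 assignments
value 1/2: 5 assignments
value 1/4: 5 assignments
value 0: 5 assignments
So 5 of the 25 assignments meet the threshold.

5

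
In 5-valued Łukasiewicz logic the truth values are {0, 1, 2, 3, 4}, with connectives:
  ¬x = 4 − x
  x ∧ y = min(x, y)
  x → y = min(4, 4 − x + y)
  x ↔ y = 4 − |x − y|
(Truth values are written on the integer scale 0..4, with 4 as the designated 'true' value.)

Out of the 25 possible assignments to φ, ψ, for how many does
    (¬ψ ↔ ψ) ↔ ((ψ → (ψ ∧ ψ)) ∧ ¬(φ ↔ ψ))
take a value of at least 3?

value 4: 4 assignments (counts)
value 3: 8 assignments (counts)
value 2: 6 assignments
value 1: 4 assignments
value 0: 3 assignments
So 12 of the 25 assignments meet the threshold.

12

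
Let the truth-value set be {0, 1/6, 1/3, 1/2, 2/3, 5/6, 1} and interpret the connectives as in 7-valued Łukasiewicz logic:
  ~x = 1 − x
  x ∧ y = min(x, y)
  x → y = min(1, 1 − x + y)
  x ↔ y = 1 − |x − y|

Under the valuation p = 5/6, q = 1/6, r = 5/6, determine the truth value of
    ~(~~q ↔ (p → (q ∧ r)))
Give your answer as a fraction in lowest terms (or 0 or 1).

1/6

~q = ~1/6 = 5/6
~~q = ~5/6 = 1/6
q ∧ r = 1/6 ∧ 5/6 = 1/6
p → (q ∧ r) = 5/6 → 1/6 = 1/3
~~q ↔ (p → (q ∧ r)) = 1/6 ↔ 1/3 = 5/6
~(~~q ↔ (p → (q ∧ r))) = ~5/6 = 1/6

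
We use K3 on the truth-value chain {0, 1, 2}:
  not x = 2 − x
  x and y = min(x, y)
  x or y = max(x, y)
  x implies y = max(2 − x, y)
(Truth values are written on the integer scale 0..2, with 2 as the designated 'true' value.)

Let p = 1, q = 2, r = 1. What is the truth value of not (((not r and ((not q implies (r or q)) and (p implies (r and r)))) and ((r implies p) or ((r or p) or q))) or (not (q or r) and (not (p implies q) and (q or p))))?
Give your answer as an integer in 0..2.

not r = not 1 = 1
not q = not 2 = 0
r or q = 1 or 2 = 2
not q implies (r or q) = 0 implies 2 = 2
r and r = 1 and 1 = 1
p implies (r and r) = 1 implies 1 = 1
(not q implies (r or q)) and (p implies (r and r)) = 2 and 1 = 1
not r and ((not q implies (r or q)) and (p implies (r and r))) = 1 and 1 = 1
r implies p = 1 implies 1 = 1
r or p = 1 or 1 = 1
(r or p) or q = 1 or 2 = 2
(r implies p) or ((r or p) or q) = 1 or 2 = 2
(not r and ((not q implies (r or q)) and (p implies (r and r)))) and ((r implies p) or ((r or p) or q)) = 1 and 2 = 1
q or r = 2 or 1 = 2
not (q or r) = not 2 = 0
p implies q = 1 implies 2 = 2
not (p implies q) = not 2 = 0
q or p = 2 or 1 = 2
not (p implies q) and (q or p) = 0 and 2 = 0
not (q or r) and (not (p implies q) and (q or p)) = 0 and 0 = 0
((not r and ((not q implies (r or q)) and (p implies (r and r)))) and ((r implies p) or ((r or p) or q))) or (not (q or r) and (not (p implies q) and (q or p))) = 1 or 0 = 1
not (((not r and ((not q implies (r or q)) and (p implies (r and r)))) and ((r implies p) or ((r or p) or q))) or (not (q or r) and (not (p implies q) and (q or p)))) = not 1 = 1

1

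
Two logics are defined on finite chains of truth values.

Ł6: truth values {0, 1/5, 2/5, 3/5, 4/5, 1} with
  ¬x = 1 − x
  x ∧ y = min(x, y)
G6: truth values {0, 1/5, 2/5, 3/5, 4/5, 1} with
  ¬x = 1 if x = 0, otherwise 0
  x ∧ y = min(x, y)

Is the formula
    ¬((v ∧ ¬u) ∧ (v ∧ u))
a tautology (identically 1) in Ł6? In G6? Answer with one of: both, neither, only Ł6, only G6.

In Ł6: at u = 1/5, v = 1/5 the value is 4/5 — not a tautology.
In G6: every assignment gives 1 — tautology.

only G6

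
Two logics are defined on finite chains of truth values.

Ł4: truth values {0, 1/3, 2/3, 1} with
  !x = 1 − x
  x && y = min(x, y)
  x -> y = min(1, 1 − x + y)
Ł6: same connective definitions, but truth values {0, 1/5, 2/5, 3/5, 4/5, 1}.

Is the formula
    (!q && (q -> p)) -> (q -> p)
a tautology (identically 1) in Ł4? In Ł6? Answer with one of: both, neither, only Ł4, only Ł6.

In Ł4: every assignment gives 1 — tautology.
In Ł6: every assignment gives 1 — tautology.

both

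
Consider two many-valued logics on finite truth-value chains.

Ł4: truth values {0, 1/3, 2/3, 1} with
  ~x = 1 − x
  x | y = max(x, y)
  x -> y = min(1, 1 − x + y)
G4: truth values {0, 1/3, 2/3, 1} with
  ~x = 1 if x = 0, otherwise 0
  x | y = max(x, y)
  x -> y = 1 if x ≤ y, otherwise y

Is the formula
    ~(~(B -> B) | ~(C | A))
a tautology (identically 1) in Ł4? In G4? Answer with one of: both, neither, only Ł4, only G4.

neither

In Ł4: at A = 0, B = 0, C = 0 the value is 0 — not a tautology.
In G4: at A = 0, B = 0, C = 0 the value is 0 — not a tautology.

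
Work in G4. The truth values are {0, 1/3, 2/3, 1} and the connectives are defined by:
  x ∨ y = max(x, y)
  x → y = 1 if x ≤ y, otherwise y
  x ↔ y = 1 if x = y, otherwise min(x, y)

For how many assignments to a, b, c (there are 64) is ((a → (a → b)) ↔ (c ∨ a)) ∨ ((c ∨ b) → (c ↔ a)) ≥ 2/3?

53

value 1: 38 assignments (counts)
value 2/3: 15 assignments (counts)
value 1/3: 11 assignments
So 53 of the 64 assignments meet the threshold.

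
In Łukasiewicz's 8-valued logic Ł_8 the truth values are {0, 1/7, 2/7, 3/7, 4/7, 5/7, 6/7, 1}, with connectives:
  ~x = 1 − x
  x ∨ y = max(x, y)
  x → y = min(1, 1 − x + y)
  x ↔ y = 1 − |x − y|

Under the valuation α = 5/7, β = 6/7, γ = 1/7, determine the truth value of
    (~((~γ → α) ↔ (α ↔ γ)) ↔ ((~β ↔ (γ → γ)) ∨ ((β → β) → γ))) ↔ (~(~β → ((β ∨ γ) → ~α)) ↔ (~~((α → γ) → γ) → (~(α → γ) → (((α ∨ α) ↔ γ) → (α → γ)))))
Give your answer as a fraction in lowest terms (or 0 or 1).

2/7

~γ = ~1/7 = 6/7
~γ → α = 6/7 → 5/7 = 6/7
α ↔ γ = 5/7 ↔ 1/7 = 3/7
(~γ → α) ↔ (α ↔ γ) = 6/7 ↔ 3/7 = 4/7
~((~γ → α) ↔ (α ↔ γ)) = ~4/7 = 3/7
~β = ~6/7 = 1/7
γ → γ = 1/7 → 1/7 = 1
~β ↔ (γ → γ) = 1/7 ↔ 1 = 1/7
β → β = 6/7 → 6/7 = 1
(β → β) → γ = 1 → 1/7 = 1/7
(~β ↔ (γ → γ)) ∨ ((β → β) → γ) = 1/7 ∨ 1/7 = 1/7
~((~γ → α) ↔ (α ↔ γ)) ↔ ((~β ↔ (γ → γ)) ∨ ((β → β) → γ)) = 3/7 ↔ 1/7 = 5/7
~β = ~6/7 = 1/7
β ∨ γ = 6/7 ∨ 1/7 = 6/7
~α = ~5/7 = 2/7
(β ∨ γ) → ~α = 6/7 → 2/7 = 3/7
~β → ((β ∨ γ) → ~α) = 1/7 → 3/7 = 1
~(~β → ((β ∨ γ) → ~α)) = ~1 = 0
α → γ = 5/7 → 1/7 = 3/7
(α → γ) → γ = 3/7 → 1/7 = 5/7
~((α → γ) → γ) = ~5/7 = 2/7
~~((α → γ) → γ) = ~2/7 = 5/7
α → γ = 5/7 → 1/7 = 3/7
~(α → γ) = ~3/7 = 4/7
α ∨ α = 5/7 ∨ 5/7 = 5/7
(α ∨ α) ↔ γ = 5/7 ↔ 1/7 = 3/7
α → γ = 5/7 → 1/7 = 3/7
((α ∨ α) ↔ γ) → (α → γ) = 3/7 → 3/7 = 1
~(α → γ) → (((α ∨ α) ↔ γ) → (α → γ)) = 4/7 → 1 = 1
~~((α → γ) → γ) → (~(α → γ) → (((α ∨ α) ↔ γ) → (α → γ))) = 5/7 → 1 = 1
~(~β → ((β ∨ γ) → ~α)) ↔ (~~((α → γ) → γ) → (~(α → γ) → (((α ∨ α) ↔ γ) → (α → γ)))) = 0 ↔ 1 = 0
(~((~γ → α) ↔ (α ↔ γ)) ↔ ((~β ↔ (γ → γ)) ∨ ((β → β) → γ))) ↔ (~(~β → ((β ∨ γ) → ~α)) ↔ (~~((α → γ) → γ) → (~(α → γ) → (((α ∨ α) ↔ γ) → (α → γ))))) = 5/7 ↔ 0 = 2/7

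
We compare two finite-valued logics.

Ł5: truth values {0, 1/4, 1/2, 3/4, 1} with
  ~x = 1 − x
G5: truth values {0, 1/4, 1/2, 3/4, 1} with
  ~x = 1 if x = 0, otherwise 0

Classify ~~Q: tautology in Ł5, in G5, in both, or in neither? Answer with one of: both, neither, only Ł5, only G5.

neither

In Ł5: at Q = 0 the value is 0 — not a tautology.
In G5: at Q = 0 the value is 0 — not a tautology.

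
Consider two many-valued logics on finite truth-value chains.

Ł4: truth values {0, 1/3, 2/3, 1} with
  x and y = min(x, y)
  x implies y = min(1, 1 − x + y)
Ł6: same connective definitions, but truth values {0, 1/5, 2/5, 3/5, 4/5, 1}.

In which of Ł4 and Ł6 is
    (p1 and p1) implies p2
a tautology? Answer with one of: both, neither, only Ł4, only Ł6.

In Ł4: at p1 = 1/3, p2 = 0 the value is 2/3 — not a tautology.
In Ł6: at p1 = 1/5, p2 = 0 the value is 4/5 — not a tautology.

neither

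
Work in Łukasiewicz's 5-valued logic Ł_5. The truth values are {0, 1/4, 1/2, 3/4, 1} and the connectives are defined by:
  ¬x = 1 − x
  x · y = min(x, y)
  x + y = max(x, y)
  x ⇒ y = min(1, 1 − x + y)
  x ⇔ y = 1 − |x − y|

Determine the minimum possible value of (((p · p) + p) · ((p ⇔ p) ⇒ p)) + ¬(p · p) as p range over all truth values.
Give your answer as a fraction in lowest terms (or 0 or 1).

Take p = 1/2:
p · p = 1/2 · 1/2 = 1/2
(p · p) + p = 1/2 + 1/2 = 1/2
p ⇔ p = 1/2 ⇔ 1/2 = 1
(p ⇔ p) ⇒ p = 1 ⇒ 1/2 = 1/2
((p · p) + p) · ((p ⇔ p) ⇒ p) = 1/2 · 1/2 = 1/2
p · p = 1/2 · 1/2 = 1/2
¬(p · p) = ¬1/2 = 1/2
(((p · p) + p) · ((p ⇔ p) ⇒ p)) + ¬(p · p) = 1/2 + 1/2 = 1/2
No assignment yields a value below 1/2, so this is the minimum.

1/2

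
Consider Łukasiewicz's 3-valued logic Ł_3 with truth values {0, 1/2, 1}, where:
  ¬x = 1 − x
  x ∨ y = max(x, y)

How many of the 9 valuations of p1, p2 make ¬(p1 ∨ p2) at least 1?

p1 = 0, p2 = 0 ↦ 1  ≥
p1 = 0, p2 = 1/2 ↦ 1/2  <
p1 = 0, p2 = 1 ↦ 0  <
p1 = 1/2, p2 = 0 ↦ 1/2  <
p1 = 1/2, p2 = 1/2 ↦ 1/2  <
p1 = 1/2, p2 = 1 ↦ 0  <
p1 = 1, p2 = 0 ↦ 0  <
p1 = 1, p2 = 1/2 ↦ 0  <
p1 = 1, p2 = 1 ↦ 0  <
So 1 of the 9 assignments meets the threshold.

1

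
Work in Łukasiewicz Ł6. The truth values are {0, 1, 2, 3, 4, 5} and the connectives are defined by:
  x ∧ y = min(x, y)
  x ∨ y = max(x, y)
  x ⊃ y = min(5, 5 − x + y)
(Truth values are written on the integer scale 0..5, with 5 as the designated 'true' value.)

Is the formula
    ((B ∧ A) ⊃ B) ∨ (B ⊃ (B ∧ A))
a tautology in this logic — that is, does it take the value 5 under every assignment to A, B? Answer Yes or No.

Yes

At A = 5, B = 4, for instance:
B ∧ A = 4 ∧ 5 = 4
(B ∧ A) ⊃ B = 4 ⊃ 4 = 5
B ⊃ (B ∧ A) = 4 ⊃ 4 = 5
((B ∧ A) ⊃ B) ∨ (B ⊃ (B ∧ A)) = 5 ∨ 5 = 5
and checking the remaining 35 assignments likewise gives ≥ 5 in every case.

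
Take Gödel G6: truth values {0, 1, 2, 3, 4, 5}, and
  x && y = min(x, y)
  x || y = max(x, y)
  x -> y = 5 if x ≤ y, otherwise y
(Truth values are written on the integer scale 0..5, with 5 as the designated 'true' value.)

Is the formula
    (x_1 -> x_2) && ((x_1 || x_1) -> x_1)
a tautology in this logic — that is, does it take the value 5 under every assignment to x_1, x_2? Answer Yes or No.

No

Counterexample: take x_1 = 1, x_2 = 0.
x_1 -> x_2 = 1 -> 0 = 0
x_1 || x_1 = 1 || 1 = 1
(x_1 || x_1) -> x_1 = 1 -> 1 = 5
(x_1 -> x_2) && ((x_1 || x_1) -> x_1) = 0 && 5 = 0
This gives 0 ≠ 5.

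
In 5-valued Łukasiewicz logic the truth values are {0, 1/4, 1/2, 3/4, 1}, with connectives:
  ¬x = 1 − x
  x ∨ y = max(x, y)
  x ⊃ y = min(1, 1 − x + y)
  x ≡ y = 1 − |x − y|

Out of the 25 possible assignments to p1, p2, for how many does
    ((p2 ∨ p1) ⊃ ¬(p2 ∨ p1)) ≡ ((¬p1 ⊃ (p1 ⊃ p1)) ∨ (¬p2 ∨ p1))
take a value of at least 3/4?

value 1: 9 assignments (counts)
value 1/2: 7 assignments
value 0: 9 assignments
So 9 of the 25 assignments meet the threshold.

9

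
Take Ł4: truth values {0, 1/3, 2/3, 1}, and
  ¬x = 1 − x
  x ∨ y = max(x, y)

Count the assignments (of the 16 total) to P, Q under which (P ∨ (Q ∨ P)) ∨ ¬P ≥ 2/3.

16

P = 0, Q = 0 ↦ 1  ≥
P = 0, Q = 1/3 ↦ 1  ≥
P = 0, Q = 2/3 ↦ 1  ≥
P = 0, Q = 1 ↦ 1  ≥
P = 1/3, Q = 0 ↦ 2/3  ≥
P = 1/3, Q = 1/3 ↦ 2/3  ≥
P = 1/3, Q = 2/3 ↦ 2/3  ≥
P = 1/3, Q = 1 ↦ 1  ≥
P = 2/3, Q = 0 ↦ 2/3  ≥
P = 2/3, Q = 1/3 ↦ 2/3  ≥
P = 2/3, Q = 2/3 ↦ 2/3  ≥
P = 2/3, Q = 1 ↦ 1  ≥
P = 1, Q = 0 ↦ 1  ≥
P = 1, Q = 1/3 ↦ 1  ≥
P = 1, Q = 2/3 ↦ 1  ≥
P = 1, Q = 1 ↦ 1  ≥
So 16 of the 16 assignments meet the threshold.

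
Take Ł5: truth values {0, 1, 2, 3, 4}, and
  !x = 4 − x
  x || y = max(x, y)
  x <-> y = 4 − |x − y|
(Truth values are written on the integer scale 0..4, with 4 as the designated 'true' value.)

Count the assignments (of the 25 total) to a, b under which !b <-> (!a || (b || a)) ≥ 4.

value 4: 5 assignments (counts)
value 3: 7 assignments
value 2: 6 assignments
value 1: 2 assignments
value 0: 5 assignments
So 5 of the 25 assignments meet the threshold.

5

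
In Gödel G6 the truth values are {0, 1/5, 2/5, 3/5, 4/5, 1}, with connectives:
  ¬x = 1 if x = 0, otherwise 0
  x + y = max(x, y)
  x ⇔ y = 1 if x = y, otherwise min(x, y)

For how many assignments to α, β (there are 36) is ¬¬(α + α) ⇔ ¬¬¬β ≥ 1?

value 1: 10 assignments (counts)
value 0: 26 assignments
So 10 of the 36 assignments meet the threshold.

10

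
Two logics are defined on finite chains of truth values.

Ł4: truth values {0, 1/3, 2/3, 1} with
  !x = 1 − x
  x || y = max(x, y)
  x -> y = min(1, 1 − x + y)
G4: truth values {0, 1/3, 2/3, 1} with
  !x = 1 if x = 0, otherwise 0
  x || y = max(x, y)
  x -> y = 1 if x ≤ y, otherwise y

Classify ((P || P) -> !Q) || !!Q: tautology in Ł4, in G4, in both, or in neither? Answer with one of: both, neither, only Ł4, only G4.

only G4

In Ł4: at P = 2/3, Q = 2/3 the value is 2/3 — not a tautology.
In G4: every assignment gives 1 — tautology.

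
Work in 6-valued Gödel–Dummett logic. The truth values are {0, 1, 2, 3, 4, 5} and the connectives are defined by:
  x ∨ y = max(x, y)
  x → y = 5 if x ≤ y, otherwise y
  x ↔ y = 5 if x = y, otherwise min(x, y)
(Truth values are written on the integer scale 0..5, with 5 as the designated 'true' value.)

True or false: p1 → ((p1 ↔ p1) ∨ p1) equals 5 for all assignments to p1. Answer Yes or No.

p1 = 0 ↦ 5
p1 = 1 ↦ 5
p1 = 2 ↦ 5
p1 = 3 ↦ 5
p1 = 4 ↦ 5
p1 = 5 ↦ 5
Every assignment gives a value ≥ 5.

Yes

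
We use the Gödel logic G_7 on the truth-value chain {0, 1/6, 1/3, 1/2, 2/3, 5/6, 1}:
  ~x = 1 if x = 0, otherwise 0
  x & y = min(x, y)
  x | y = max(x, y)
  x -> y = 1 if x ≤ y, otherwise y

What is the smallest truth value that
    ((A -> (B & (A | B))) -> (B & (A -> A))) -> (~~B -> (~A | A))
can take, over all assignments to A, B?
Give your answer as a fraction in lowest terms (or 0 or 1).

Take A = 1/6, B = 1/3:
A | B = 1/6 | 1/3 = 1/3
B & (A | B) = 1/3 & 1/3 = 1/3
A -> (B & (A | B)) = 1/6 -> 1/3 = 1
A -> A = 1/6 -> 1/6 = 1
B & (A -> A) = 1/3 & 1 = 1/3
(A -> (B & (A | B))) -> (B & (A -> A)) = 1 -> 1/3 = 1/3
~B = ~1/3 = 0
~~B = ~0 = 1
~A = ~1/6 = 0
~A | A = 0 | 1/6 = 1/6
~~B -> (~A | A) = 1 -> 1/6 = 1/6
((A -> (B & (A | B))) -> (B & (A -> A))) -> (~~B -> (~A | A)) = 1/3 -> 1/6 = 1/6
No assignment yields a value below 1/6, so this is the minimum.

1/6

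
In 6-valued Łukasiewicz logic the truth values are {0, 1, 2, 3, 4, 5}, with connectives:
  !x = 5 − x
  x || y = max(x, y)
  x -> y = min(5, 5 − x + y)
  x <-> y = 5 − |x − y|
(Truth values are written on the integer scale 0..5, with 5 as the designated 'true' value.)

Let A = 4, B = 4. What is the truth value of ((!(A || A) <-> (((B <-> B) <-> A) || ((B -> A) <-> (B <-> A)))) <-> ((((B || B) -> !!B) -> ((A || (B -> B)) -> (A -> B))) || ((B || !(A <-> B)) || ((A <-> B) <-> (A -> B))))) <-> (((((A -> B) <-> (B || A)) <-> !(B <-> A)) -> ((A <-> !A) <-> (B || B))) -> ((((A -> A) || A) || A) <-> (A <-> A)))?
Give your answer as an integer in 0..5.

1

A || A = 4 || 4 = 4
!(A || A) = !4 = 1
B <-> B = 4 <-> 4 = 5
(B <-> B) <-> A = 5 <-> 4 = 4
B -> A = 4 -> 4 = 5
B <-> A = 4 <-> 4 = 5
(B -> A) <-> (B <-> A) = 5 <-> 5 = 5
((B <-> B) <-> A) || ((B -> A) <-> (B <-> A)) = 4 || 5 = 5
!(A || A) <-> (((B <-> B) <-> A) || ((B -> A) <-> (B <-> A))) = 1 <-> 5 = 1
B || B = 4 || 4 = 4
!B = !4 = 1
!!B = !1 = 4
(B || B) -> !!B = 4 -> 4 = 5
B -> B = 4 -> 4 = 5
A || (B -> B) = 4 || 5 = 5
A -> B = 4 -> 4 = 5
(A || (B -> B)) -> (A -> B) = 5 -> 5 = 5
((B || B) -> !!B) -> ((A || (B -> B)) -> (A -> B)) = 5 -> 5 = 5
A <-> B = 4 <-> 4 = 5
!(A <-> B) = !5 = 0
B || !(A <-> B) = 4 || 0 = 4
A <-> B = 4 <-> 4 = 5
A -> B = 4 -> 4 = 5
(A <-> B) <-> (A -> B) = 5 <-> 5 = 5
(B || !(A <-> B)) || ((A <-> B) <-> (A -> B)) = 4 || 5 = 5
(((B || B) -> !!B) -> ((A || (B -> B)) -> (A -> B))) || ((B || !(A <-> B)) || ((A <-> B) <-> (A -> B))) = 5 || 5 = 5
(!(A || A) <-> (((B <-> B) <-> A) || ((B -> A) <-> (B <-> A)))) <-> ((((B || B) -> !!B) -> ((A || (B -> B)) -> (A -> B))) || ((B || !(A <-> B)) || ((A <-> B) <-> (A -> B)))) = 1 <-> 5 = 1
A -> B = 4 -> 4 = 5
B || A = 4 || 4 = 4
(A -> B) <-> (B || A) = 5 <-> 4 = 4
B <-> A = 4 <-> 4 = 5
!(B <-> A) = !5 = 0
((A -> B) <-> (B || A)) <-> !(B <-> A) = 4 <-> 0 = 1
!A = !4 = 1
A <-> !A = 4 <-> 1 = 2
B || B = 4 || 4 = 4
(A <-> !A) <-> (B || B) = 2 <-> 4 = 3
(((A -> B) <-> (B || A)) <-> !(B <-> A)) -> ((A <-> !A) <-> (B || B)) = 1 -> 3 = 5
A -> A = 4 -> 4 = 5
(A -> A) || A = 5 || 4 = 5
((A -> A) || A) || A = 5 || 4 = 5
A <-> A = 4 <-> 4 = 5
(((A -> A) || A) || A) <-> (A <-> A) = 5 <-> 5 = 5
((((A -> B) <-> (B || A)) <-> !(B <-> A)) -> ((A <-> !A) <-> (B || B))) -> ((((A -> A) || A) || A) <-> (A <-> A)) = 5 -> 5 = 5
((!(A || A) <-> (((B <-> B) <-> A) || ((B -> A) <-> (B <-> A)))) <-> ((((B || B) -> !!B) -> ((A || (B -> B)) -> (A -> B))) || ((B || !(A <-> B)) || ((A <-> B) <-> (A -> B))))) <-> (((((A -> B) <-> (B || A)) <-> !(B <-> A)) -> ((A <-> !A) <-> (B || B))) -> ((((A -> A) || A) || A) <-> (A <-> A))) = 1 <-> 5 = 1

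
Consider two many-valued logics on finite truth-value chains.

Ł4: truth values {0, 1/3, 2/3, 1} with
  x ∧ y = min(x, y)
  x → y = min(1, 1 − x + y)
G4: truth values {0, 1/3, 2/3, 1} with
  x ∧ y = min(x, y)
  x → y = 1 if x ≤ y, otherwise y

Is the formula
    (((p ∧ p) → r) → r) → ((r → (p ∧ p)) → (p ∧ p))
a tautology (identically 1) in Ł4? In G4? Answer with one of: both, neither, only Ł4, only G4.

only Ł4

In Ł4: every assignment gives 1 — tautology.
In G4: at p = 1/3, r = 0 the value is 1/3 — not a tautology.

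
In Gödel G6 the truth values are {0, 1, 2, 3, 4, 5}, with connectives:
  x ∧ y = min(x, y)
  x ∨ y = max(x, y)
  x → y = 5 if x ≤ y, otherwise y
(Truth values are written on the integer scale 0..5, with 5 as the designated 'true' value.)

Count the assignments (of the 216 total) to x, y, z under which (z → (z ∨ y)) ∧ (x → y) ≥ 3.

144

value 5: 126 assignments (counts)
value 4: 6 assignments (counts)
value 3: 12 assignments (counts)
value 2: 18 assignments
value 1: 24 assignments
value 0: 30 assignments
So 144 of the 216 assignments meet the threshold.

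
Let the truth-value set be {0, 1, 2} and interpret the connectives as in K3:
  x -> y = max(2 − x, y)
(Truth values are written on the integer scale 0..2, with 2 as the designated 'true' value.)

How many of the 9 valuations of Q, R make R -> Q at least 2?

Q = 0, R = 0 ↦ 2  ≥
Q = 0, R = 1 ↦ 1  <
Q = 0, R = 2 ↦ 0  <
Q = 1, R = 0 ↦ 2  ≥
Q = 1, R = 1 ↦ 1  <
Q = 1, R = 2 ↦ 1  <
Q = 2, R = 0 ↦ 2  ≥
Q = 2, R = 1 ↦ 2  ≥
Q = 2, R = 2 ↦ 2  ≥
So 5 of the 9 assignments meet the threshold.

5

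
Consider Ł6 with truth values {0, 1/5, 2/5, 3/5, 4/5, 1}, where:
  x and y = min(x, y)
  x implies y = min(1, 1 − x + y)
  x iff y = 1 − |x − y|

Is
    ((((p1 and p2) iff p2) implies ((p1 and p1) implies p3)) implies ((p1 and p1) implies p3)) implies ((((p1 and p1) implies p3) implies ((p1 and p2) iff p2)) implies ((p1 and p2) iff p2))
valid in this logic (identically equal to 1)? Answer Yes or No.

At p1 = 1/5, p2 = 4/5, p3 = 2/5, for instance:
p1 and p2 = 1/5 and 4/5 = 1/5
(p1 and p2) iff p2 = 1/5 iff 4/5 = 2/5
p1 and p1 = 1/5 and 1/5 = 1/5
(p1 and p1) implies p3 = 1/5 implies 2/5 = 1
((p1 and p2) iff p2) implies ((p1 and p1) implies p3) = 2/5 implies 1 = 1
(((p1 and p2) iff p2) implies ((p1 and p1) implies p3)) implies ((p1 and p1) implies p3) = 1 implies 1 = 1
((p1 and p1) implies p3) implies ((p1 and p2) iff p2) = 1 implies 2/5 = 2/5
(((p1 and p1) implies p3) implies ((p1 and p2) iff p2)) implies ((p1 and p2) iff p2) = 2/5 implies 2/5 = 1
((((p1 and p2) iff p2) implies ((p1 and p1) implies p3)) implies ((p1 and p1) implies p3)) implies ((((p1 and p1) implies p3) implies ((p1 and p2) iff p2)) implies ((p1 and p2) iff p2)) = 1 implies 1 = 1
and checking the remaining 215 assignments likewise gives ≥ 1 in every case.

Yes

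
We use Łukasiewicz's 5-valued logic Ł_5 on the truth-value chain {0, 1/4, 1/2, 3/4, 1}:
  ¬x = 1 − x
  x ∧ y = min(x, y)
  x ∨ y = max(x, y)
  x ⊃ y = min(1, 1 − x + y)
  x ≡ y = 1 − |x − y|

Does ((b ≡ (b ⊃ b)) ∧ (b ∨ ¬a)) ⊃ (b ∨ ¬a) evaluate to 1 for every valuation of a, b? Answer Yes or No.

At a = 1/2, b = 3/4, for instance:
b ⊃ b = 3/4 ⊃ 3/4 = 1
b ≡ (b ⊃ b) = 3/4 ≡ 1 = 3/4
¬a = ¬1/2 = 1/2
b ∨ ¬a = 3/4 ∨ 1/2 = 3/4
(b ≡ (b ⊃ b)) ∧ (b ∨ ¬a) = 3/4 ∧ 3/4 = 3/4
((b ≡ (b ⊃ b)) ∧ (b ∨ ¬a)) ⊃ (b ∨ ¬a) = 3/4 ⊃ 3/4 = 1
and checking the remaining 24 assignments likewise gives ≥ 1 in every case.

Yes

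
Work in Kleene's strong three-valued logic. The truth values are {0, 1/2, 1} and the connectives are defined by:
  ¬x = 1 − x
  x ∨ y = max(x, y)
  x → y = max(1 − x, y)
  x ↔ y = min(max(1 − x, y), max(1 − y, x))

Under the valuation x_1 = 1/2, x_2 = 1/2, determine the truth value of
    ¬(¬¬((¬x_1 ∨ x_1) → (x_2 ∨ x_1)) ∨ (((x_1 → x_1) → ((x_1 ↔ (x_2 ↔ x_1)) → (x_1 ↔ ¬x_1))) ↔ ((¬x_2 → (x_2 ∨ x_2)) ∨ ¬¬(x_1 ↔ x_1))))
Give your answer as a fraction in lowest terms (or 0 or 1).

¬x_1 = ¬1/2 = 1/2
¬x_1 ∨ x_1 = 1/2 ∨ 1/2 = 1/2
x_2 ∨ x_1 = 1/2 ∨ 1/2 = 1/2
(¬x_1 ∨ x_1) → (x_2 ∨ x_1) = 1/2 → 1/2 = 1/2
¬((¬x_1 ∨ x_1) → (x_2 ∨ x_1)) = ¬1/2 = 1/2
¬¬((¬x_1 ∨ x_1) → (x_2 ∨ x_1)) = ¬1/2 = 1/2
x_1 → x_1 = 1/2 → 1/2 = 1/2
x_2 ↔ x_1 = 1/2 ↔ 1/2 = 1/2
x_1 ↔ (x_2 ↔ x_1) = 1/2 ↔ 1/2 = 1/2
¬x_1 = ¬1/2 = 1/2
x_1 ↔ ¬x_1 = 1/2 ↔ 1/2 = 1/2
(x_1 ↔ (x_2 ↔ x_1)) → (x_1 ↔ ¬x_1) = 1/2 → 1/2 = 1/2
(x_1 → x_1) → ((x_1 ↔ (x_2 ↔ x_1)) → (x_1 ↔ ¬x_1)) = 1/2 → 1/2 = 1/2
¬x_2 = ¬1/2 = 1/2
x_2 ∨ x_2 = 1/2 ∨ 1/2 = 1/2
¬x_2 → (x_2 ∨ x_2) = 1/2 → 1/2 = 1/2
x_1 ↔ x_1 = 1/2 ↔ 1/2 = 1/2
¬(x_1 ↔ x_1) = ¬1/2 = 1/2
¬¬(x_1 ↔ x_1) = ¬1/2 = 1/2
(¬x_2 → (x_2 ∨ x_2)) ∨ ¬¬(x_1 ↔ x_1) = 1/2 ∨ 1/2 = 1/2
((x_1 → x_1) → ((x_1 ↔ (x_2 ↔ x_1)) → (x_1 ↔ ¬x_1))) ↔ ((¬x_2 → (x_2 ∨ x_2)) ∨ ¬¬(x_1 ↔ x_1)) = 1/2 ↔ 1/2 = 1/2
¬¬((¬x_1 ∨ x_1) → (x_2 ∨ x_1)) ∨ (((x_1 → x_1) → ((x_1 ↔ (x_2 ↔ x_1)) → (x_1 ↔ ¬x_1))) ↔ ((¬x_2 → (x_2 ∨ x_2)) ∨ ¬¬(x_1 ↔ x_1))) = 1/2 ∨ 1/2 = 1/2
¬(¬¬((¬x_1 ∨ x_1) → (x_2 ∨ x_1)) ∨ (((x_1 → x_1) → ((x_1 ↔ (x_2 ↔ x_1)) → (x_1 ↔ ¬x_1))) ↔ ((¬x_2 → (x_2 ∨ x_2)) ∨ ¬¬(x_1 ↔ x_1)))) = ¬1/2 = 1/2

1/2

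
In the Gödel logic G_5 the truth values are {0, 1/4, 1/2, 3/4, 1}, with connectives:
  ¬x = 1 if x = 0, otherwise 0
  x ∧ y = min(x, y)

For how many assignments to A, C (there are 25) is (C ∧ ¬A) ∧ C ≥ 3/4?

2

value 1: 1 assignment (counts)
value 3/4: 1 assignment (counts)
value 1/2: 1 assignment
value 1/4: 1 assignment
value 0: 21 assignments
So 2 of the 25 assignments meet the threshold.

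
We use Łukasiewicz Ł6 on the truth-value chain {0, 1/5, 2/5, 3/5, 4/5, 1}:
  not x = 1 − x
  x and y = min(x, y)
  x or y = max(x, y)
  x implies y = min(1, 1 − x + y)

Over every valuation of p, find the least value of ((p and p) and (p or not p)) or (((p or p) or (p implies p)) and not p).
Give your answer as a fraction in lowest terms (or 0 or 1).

3/5

Take p = 2/5:
p and p = 2/5 and 2/5 = 2/5
not p = not 2/5 = 3/5
p or not p = 2/5 or 3/5 = 3/5
(p and p) and (p or not p) = 2/5 and 3/5 = 2/5
p or p = 2/5 or 2/5 = 2/5
p implies p = 2/5 implies 2/5 = 1
(p or p) or (p implies p) = 2/5 or 1 = 1
not p = not 2/5 = 3/5
((p or p) or (p implies p)) and not p = 1 and 3/5 = 3/5
((p and p) and (p or not p)) or (((p or p) or (p implies p)) and not p) = 2/5 or 3/5 = 3/5
No assignment yields a value below 3/5, so this is the minimum.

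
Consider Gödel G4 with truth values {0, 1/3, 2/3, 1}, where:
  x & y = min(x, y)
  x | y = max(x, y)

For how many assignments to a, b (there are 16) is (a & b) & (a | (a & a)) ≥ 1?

a = 0, b = 0 ↦ 0  <
a = 0, b = 1/3 ↦ 0  <
a = 0, b = 2/3 ↦ 0  <
a = 0, b = 1 ↦ 0  <
a = 1/3, b = 0 ↦ 0  <
a = 1/3, b = 1/3 ↦ 1/3  <
a = 1/3, b = 2/3 ↦ 1/3  <
a = 1/3, b = 1 ↦ 1/3  <
a = 2/3, b = 0 ↦ 0  <
a = 2/3, b = 1/3 ↦ 1/3  <
a = 2/3, b = 2/3 ↦ 2/3  <
a = 2/3, b = 1 ↦ 2/3  <
a = 1, b = 0 ↦ 0  <
a = 1, b = 1/3 ↦ 1/3  <
a = 1, b = 2/3 ↦ 2/3  <
a = 1, b = 1 ↦ 1  ≥
So 1 of the 16 assignments meets the threshold.

1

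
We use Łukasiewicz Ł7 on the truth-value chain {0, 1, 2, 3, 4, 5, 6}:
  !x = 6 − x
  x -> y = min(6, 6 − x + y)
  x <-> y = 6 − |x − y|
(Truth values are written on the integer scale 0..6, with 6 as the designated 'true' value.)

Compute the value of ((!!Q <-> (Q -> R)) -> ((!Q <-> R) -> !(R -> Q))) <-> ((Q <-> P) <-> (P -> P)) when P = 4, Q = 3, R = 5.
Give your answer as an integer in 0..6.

5

!Q = !3 = 3
!!Q = !3 = 3
Q -> R = 3 -> 5 = 6
!!Q <-> (Q -> R) = 3 <-> 6 = 3
!Q = !3 = 3
!Q <-> R = 3 <-> 5 = 4
R -> Q = 5 -> 3 = 4
!(R -> Q) = !4 = 2
(!Q <-> R) -> !(R -> Q) = 4 -> 2 = 4
(!!Q <-> (Q -> R)) -> ((!Q <-> R) -> !(R -> Q)) = 3 -> 4 = 6
Q <-> P = 3 <-> 4 = 5
P -> P = 4 -> 4 = 6
(Q <-> P) <-> (P -> P) = 5 <-> 6 = 5
((!!Q <-> (Q -> R)) -> ((!Q <-> R) -> !(R -> Q))) <-> ((Q <-> P) <-> (P -> P)) = 6 <-> 5 = 5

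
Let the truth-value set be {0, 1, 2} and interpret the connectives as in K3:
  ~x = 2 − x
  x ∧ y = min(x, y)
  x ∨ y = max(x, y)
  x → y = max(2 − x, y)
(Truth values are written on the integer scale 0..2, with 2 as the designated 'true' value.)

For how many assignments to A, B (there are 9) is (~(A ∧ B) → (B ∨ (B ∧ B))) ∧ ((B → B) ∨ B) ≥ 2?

A = 0, B = 0 ↦ 0  <
A = 0, B = 1 ↦ 1  <
A = 0, B = 2 ↦ 2  ≥
A = 1, B = 0 ↦ 0  <
A = 1, B = 1 ↦ 1  <
A = 1, B = 2 ↦ 2  ≥
A = 2, B = 0 ↦ 0  <
A = 2, B = 1 ↦ 1  <
A = 2, B = 2 ↦ 2  ≥
So 3 of the 9 assignments meet the threshold.

3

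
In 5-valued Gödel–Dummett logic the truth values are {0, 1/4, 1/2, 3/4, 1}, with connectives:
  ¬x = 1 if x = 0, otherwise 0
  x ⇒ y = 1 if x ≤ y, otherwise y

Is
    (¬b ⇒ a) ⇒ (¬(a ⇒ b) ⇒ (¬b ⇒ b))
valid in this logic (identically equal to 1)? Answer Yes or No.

No

Counterexample: take a = 1/4, b = 0.
¬b = ¬0 = 1
¬b ⇒ a = 1 ⇒ 1/4 = 1/4
a ⇒ b = 1/4 ⇒ 0 = 0
¬(a ⇒ b) = ¬0 = 1
¬b = ¬0 = 1
¬b ⇒ b = 1 ⇒ 0 = 0
¬(a ⇒ b) ⇒ (¬b ⇒ b) = 1 ⇒ 0 = 0
(¬b ⇒ a) ⇒ (¬(a ⇒ b) ⇒ (¬b ⇒ b)) = 1/4 ⇒ 0 = 0
This gives 0 ≠ 1.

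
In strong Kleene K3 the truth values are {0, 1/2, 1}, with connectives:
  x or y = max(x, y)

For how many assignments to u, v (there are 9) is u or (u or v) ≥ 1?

u = 0, v = 0 ↦ 0  <
u = 0, v = 1/2 ↦ 1/2  <
u = 0, v = 1 ↦ 1  ≥
u = 1/2, v = 0 ↦ 1/2  <
u = 1/2, v = 1/2 ↦ 1/2  <
u = 1/2, v = 1 ↦ 1  ≥
u = 1, v = 0 ↦ 1  ≥
u = 1, v = 1/2 ↦ 1  ≥
u = 1, v = 1 ↦ 1  ≥
So 5 of the 9 assignments meet the threshold.

5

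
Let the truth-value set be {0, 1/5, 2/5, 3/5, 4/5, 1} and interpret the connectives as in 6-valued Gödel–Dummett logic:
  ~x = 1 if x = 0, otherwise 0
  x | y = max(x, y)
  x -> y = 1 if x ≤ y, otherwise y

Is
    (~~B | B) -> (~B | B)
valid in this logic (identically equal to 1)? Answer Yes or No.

No

Counterexample: take B = 1/5.
~B = ~1/5 = 0
~~B = ~0 = 1
~~B | B = 1 | 1/5 = 1
~B = ~1/5 = 0
~B | B = 0 | 1/5 = 1/5
(~~B | B) -> (~B | B) = 1 -> 1/5 = 1/5
This gives 1/5 ≠ 1.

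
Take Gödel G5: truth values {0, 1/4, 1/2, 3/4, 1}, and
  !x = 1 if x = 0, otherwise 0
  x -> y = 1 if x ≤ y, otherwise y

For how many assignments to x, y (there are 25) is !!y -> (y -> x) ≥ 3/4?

value 1: 15 assignments (counts)
value 3/4: 1 assignment (counts)
value 1/2: 2 assignments
value 1/4: 3 assignments
value 0: 4 assignments
So 16 of the 25 assignments meet the threshold.

16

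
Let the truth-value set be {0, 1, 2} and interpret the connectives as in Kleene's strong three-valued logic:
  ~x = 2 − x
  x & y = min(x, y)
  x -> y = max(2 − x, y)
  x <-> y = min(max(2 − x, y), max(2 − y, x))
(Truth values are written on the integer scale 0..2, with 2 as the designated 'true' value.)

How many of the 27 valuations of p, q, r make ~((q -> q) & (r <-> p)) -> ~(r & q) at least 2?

value 2: 16 assignments (counts)
value 1: 10 assignments
value 0: 1 assignment
So 16 of the 27 assignments meet the threshold.

16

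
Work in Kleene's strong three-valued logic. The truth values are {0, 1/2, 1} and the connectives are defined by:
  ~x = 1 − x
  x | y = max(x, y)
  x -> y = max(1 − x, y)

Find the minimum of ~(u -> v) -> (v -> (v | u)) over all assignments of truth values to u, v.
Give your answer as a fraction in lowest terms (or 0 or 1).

Take u = 1/2, v = 1/2:
u -> v = 1/2 -> 1/2 = 1/2
~(u -> v) = ~1/2 = 1/2
v | u = 1/2 | 1/2 = 1/2
v -> (v | u) = 1/2 -> 1/2 = 1/2
~(u -> v) -> (v -> (v | u)) = 1/2 -> 1/2 = 1/2
No assignment yields a value below 1/2, so this is the minimum.

1/2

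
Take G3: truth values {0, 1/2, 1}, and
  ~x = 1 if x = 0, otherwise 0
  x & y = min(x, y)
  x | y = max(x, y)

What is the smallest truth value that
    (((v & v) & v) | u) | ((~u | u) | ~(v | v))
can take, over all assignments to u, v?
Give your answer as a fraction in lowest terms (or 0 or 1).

1/2

Take u = 1/2, v = 1/2:
v & v = 1/2 & 1/2 = 1/2
(v & v) & v = 1/2 & 1/2 = 1/2
((v & v) & v) | u = 1/2 | 1/2 = 1/2
~u = ~1/2 = 0
~u | u = 0 | 1/2 = 1/2
v | v = 1/2 | 1/2 = 1/2
~(v | v) = ~1/2 = 0
(~u | u) | ~(v | v) = 1/2 | 0 = 1/2
(((v & v) & v) | u) | ((~u | u) | ~(v | v)) = 1/2 | 1/2 = 1/2
No assignment yields a value below 1/2, so this is the minimum.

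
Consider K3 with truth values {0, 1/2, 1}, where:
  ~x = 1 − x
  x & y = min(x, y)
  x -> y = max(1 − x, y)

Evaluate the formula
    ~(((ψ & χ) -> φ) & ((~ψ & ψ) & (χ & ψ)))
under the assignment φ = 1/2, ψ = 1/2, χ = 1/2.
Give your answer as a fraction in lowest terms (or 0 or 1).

ψ & χ = 1/2 & 1/2 = 1/2
(ψ & χ) -> φ = 1/2 -> 1/2 = 1/2
~ψ = ~1/2 = 1/2
~ψ & ψ = 1/2 & 1/2 = 1/2
χ & ψ = 1/2 & 1/2 = 1/2
(~ψ & ψ) & (χ & ψ) = 1/2 & 1/2 = 1/2
((ψ & χ) -> φ) & ((~ψ & ψ) & (χ & ψ)) = 1/2 & 1/2 = 1/2
~(((ψ & χ) -> φ) & ((~ψ & ψ) & (χ & ψ))) = ~1/2 = 1/2

1/2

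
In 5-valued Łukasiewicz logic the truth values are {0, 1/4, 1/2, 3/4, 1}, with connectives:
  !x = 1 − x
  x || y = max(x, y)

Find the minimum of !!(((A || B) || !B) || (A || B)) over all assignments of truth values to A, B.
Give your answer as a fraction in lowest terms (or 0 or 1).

Take A = 0, B = 1/2:
A || B = 0 || 1/2 = 1/2
!B = !1/2 = 1/2
(A || B) || !B = 1/2 || 1/2 = 1/2
A || B = 0 || 1/2 = 1/2
((A || B) || !B) || (A || B) = 1/2 || 1/2 = 1/2
!(((A || B) || !B) || (A || B)) = !1/2 = 1/2
!!(((A || B) || !B) || (A || B)) = !1/2 = 1/2
No assignment yields a value below 1/2, so this is the minimum.

1/2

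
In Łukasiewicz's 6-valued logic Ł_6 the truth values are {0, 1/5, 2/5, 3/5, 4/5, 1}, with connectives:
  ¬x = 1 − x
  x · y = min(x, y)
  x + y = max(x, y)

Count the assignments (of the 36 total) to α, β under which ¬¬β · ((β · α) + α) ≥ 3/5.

9

value 1: 1 assignment (counts)
value 4/5: 3 assignments (counts)
value 3/5: 5 assignments (counts)
value 2/5: 7 assignments
value 1/5: 9 assignments
value 0: 11 assignments
So 9 of the 36 assignments meet the threshold.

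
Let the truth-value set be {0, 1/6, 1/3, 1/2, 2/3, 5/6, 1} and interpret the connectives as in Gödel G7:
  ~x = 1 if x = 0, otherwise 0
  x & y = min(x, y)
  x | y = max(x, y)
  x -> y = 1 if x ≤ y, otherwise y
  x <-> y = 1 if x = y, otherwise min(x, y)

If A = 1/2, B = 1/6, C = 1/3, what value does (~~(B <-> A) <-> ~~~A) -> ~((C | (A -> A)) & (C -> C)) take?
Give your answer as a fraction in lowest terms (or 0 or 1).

B <-> A = 1/6 <-> 1/2 = 1/6
~(B <-> A) = ~1/6 = 0
~~(B <-> A) = ~0 = 1
~A = ~1/2 = 0
~~A = ~0 = 1
~~~A = ~1 = 0
~~(B <-> A) <-> ~~~A = 1 <-> 0 = 0
A -> A = 1/2 -> 1/2 = 1
C | (A -> A) = 1/3 | 1 = 1
C -> C = 1/3 -> 1/3 = 1
(C | (A -> A)) & (C -> C) = 1 & 1 = 1
~((C | (A -> A)) & (C -> C)) = ~1 = 0
(~~(B <-> A) <-> ~~~A) -> ~((C | (A -> A)) & (C -> C)) = 0 -> 0 = 1

1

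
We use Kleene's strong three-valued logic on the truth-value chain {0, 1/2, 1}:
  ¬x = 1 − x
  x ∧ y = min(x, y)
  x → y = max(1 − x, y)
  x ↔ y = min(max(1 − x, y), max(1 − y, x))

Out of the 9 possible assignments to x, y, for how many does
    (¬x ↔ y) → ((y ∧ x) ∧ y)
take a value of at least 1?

x = 0, y = 0 ↦ 1  ≥
x = 0, y = 1/2 ↦ 1/2  <
x = 0, y = 1 ↦ 0  <
x = 1/2, y = 0 ↦ 1/2  <
x = 1/2, y = 1/2 ↦ 1/2  <
x = 1/2, y = 1 ↦ 1/2  <
x = 1, y = 0 ↦ 0  <
x = 1, y = 1/2 ↦ 1/2  <
x = 1, y = 1 ↦ 1  ≥
So 2 of the 9 assignments meet the threshold.

2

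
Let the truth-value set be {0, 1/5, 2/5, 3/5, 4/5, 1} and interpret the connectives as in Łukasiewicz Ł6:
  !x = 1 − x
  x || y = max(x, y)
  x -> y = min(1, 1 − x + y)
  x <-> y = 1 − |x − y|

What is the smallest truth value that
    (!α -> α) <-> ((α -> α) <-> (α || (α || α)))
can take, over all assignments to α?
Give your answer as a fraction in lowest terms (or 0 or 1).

3/5

Take α = 2/5:
!α = !2/5 = 3/5
!α -> α = 3/5 -> 2/5 = 4/5
α -> α = 2/5 -> 2/5 = 1
α || α = 2/5 || 2/5 = 2/5
α || (α || α) = 2/5 || 2/5 = 2/5
(α -> α) <-> (α || (α || α)) = 1 <-> 2/5 = 2/5
(!α -> α) <-> ((α -> α) <-> (α || (α || α))) = 4/5 <-> 2/5 = 3/5
No assignment yields a value below 3/5, so this is the minimum.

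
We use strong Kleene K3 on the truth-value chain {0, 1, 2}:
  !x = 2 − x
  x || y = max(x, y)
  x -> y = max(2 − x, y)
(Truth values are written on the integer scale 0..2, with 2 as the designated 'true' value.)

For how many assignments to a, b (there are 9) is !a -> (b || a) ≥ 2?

a = 0, b = 0 ↦ 0  <
a = 0, b = 1 ↦ 1  <
a = 0, b = 2 ↦ 2  ≥
a = 1, b = 0 ↦ 1  <
a = 1, b = 1 ↦ 1  <
a = 1, b = 2 ↦ 2  ≥
a = 2, b = 0 ↦ 2  ≥
a = 2, b = 1 ↦ 2  ≥
a = 2, b = 2 ↦ 2  ≥
So 5 of the 9 assignments meet the threshold.

5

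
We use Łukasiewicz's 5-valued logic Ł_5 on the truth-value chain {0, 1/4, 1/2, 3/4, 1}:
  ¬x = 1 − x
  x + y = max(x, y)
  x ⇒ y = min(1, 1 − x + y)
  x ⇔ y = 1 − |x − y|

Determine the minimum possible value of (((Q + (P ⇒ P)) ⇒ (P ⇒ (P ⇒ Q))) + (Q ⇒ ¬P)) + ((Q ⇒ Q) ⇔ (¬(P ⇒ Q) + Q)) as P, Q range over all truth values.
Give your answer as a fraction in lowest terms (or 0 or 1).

Take P = 1, Q = 1/2:
P ⇒ P = 1 ⇒ 1 = 1
Q + (P ⇒ P) = 1/2 + 1 = 1
P ⇒ Q = 1 ⇒ 1/2 = 1/2
P ⇒ (P ⇒ Q) = 1 ⇒ 1/2 = 1/2
(Q + (P ⇒ P)) ⇒ (P ⇒ (P ⇒ Q)) = 1 ⇒ 1/2 = 1/2
¬P = ¬1 = 0
Q ⇒ ¬P = 1/2 ⇒ 0 = 1/2
((Q + (P ⇒ P)) ⇒ (P ⇒ (P ⇒ Q))) + (Q ⇒ ¬P) = 1/2 + 1/2 = 1/2
Q ⇒ Q = 1/2 ⇒ 1/2 = 1
P ⇒ Q = 1 ⇒ 1/2 = 1/2
¬(P ⇒ Q) = ¬1/2 = 1/2
¬(P ⇒ Q) + Q = 1/2 + 1/2 = 1/2
(Q ⇒ Q) ⇔ (¬(P ⇒ Q) + Q) = 1 ⇔ 1/2 = 1/2
(((Q + (P ⇒ P)) ⇒ (P ⇒ (P ⇒ Q))) + (Q ⇒ ¬P)) + ((Q ⇒ Q) ⇔ (¬(P ⇒ Q) + Q)) = 1/2 + 1/2 = 1/2
No assignment yields a value below 1/2, so this is the minimum.

1/2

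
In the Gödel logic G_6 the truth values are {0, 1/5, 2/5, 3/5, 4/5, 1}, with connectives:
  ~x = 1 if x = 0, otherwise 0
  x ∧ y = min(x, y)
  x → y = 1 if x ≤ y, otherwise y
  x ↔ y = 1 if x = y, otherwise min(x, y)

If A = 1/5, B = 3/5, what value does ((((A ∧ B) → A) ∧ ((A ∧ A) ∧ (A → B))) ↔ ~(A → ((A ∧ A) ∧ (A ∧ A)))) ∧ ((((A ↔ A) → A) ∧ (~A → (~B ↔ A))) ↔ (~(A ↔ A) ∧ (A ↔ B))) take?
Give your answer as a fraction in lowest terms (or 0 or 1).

0

A ∧ B = 1/5 ∧ 3/5 = 1/5
(A ∧ B) → A = 1/5 → 1/5 = 1
A ∧ A = 1/5 ∧ 1/5 = 1/5
A → B = 1/5 → 3/5 = 1
(A ∧ A) ∧ (A → B) = 1/5 ∧ 1 = 1/5
((A ∧ B) → A) ∧ ((A ∧ A) ∧ (A → B)) = 1 ∧ 1/5 = 1/5
A ∧ A = 1/5 ∧ 1/5 = 1/5
A ∧ A = 1/5 ∧ 1/5 = 1/5
(A ∧ A) ∧ (A ∧ A) = 1/5 ∧ 1/5 = 1/5
A → ((A ∧ A) ∧ (A ∧ A)) = 1/5 → 1/5 = 1
~(A → ((A ∧ A) ∧ (A ∧ A))) = ~1 = 0
(((A ∧ B) → A) ∧ ((A ∧ A) ∧ (A → B))) ↔ ~(A → ((A ∧ A) ∧ (A ∧ A))) = 1/5 ↔ 0 = 0
A ↔ A = 1/5 ↔ 1/5 = 1
(A ↔ A) → A = 1 → 1/5 = 1/5
~A = ~1/5 = 0
~B = ~3/5 = 0
~B ↔ A = 0 ↔ 1/5 = 0
~A → (~B ↔ A) = 0 → 0 = 1
((A ↔ A) → A) ∧ (~A → (~B ↔ A)) = 1/5 ∧ 1 = 1/5
A ↔ A = 1/5 ↔ 1/5 = 1
~(A ↔ A) = ~1 = 0
A ↔ B = 1/5 ↔ 3/5 = 1/5
~(A ↔ A) ∧ (A ↔ B) = 0 ∧ 1/5 = 0
(((A ↔ A) → A) ∧ (~A → (~B ↔ A))) ↔ (~(A ↔ A) ∧ (A ↔ B)) = 1/5 ↔ 0 = 0
((((A ∧ B) → A) ∧ ((A ∧ A) ∧ (A → B))) ↔ ~(A → ((A ∧ A) ∧ (A ∧ A)))) ∧ ((((A ↔ A) → A) ∧ (~A → (~B ↔ A))) ↔ (~(A ↔ A) ∧ (A ↔ B))) = 0 ∧ 0 = 0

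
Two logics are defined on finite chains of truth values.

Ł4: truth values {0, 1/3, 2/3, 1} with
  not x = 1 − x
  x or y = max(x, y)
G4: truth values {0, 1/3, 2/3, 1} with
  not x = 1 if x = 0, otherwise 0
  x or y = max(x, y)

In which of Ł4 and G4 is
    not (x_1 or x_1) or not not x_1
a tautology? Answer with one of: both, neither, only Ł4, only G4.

In Ł4: at x_1 = 1/3 the value is 2/3 — not a tautology.
In G4: every assignment gives 1 — tautology.

only G4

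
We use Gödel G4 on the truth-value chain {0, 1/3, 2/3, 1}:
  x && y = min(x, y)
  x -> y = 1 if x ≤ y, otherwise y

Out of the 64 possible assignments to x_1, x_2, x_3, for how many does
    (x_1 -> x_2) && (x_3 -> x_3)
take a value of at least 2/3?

44

value 1: 40 assignments (counts)
value 2/3: 4 assignments (counts)
value 1/3: 8 assignments
value 0: 12 assignments
So 44 of the 64 assignments meet the threshold.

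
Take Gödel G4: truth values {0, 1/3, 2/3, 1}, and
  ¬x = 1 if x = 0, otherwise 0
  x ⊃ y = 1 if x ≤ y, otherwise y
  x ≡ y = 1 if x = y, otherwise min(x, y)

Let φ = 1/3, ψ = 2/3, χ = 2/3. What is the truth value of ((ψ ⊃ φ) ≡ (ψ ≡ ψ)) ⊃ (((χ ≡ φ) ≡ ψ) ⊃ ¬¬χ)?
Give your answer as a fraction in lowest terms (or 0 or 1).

ψ ⊃ φ = 2/3 ⊃ 1/3 = 1/3
ψ ≡ ψ = 2/3 ≡ 2/3 = 1
(ψ ⊃ φ) ≡ (ψ ≡ ψ) = 1/3 ≡ 1 = 1/3
χ ≡ φ = 2/3 ≡ 1/3 = 1/3
(χ ≡ φ) ≡ ψ = 1/3 ≡ 2/3 = 1/3
¬χ = ¬2/3 = 0
¬¬χ = ¬0 = 1
((χ ≡ φ) ≡ ψ) ⊃ ¬¬χ = 1/3 ⊃ 1 = 1
((ψ ⊃ φ) ≡ (ψ ≡ ψ)) ⊃ (((χ ≡ φ) ≡ ψ) ⊃ ¬¬χ) = 1/3 ⊃ 1 = 1

1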